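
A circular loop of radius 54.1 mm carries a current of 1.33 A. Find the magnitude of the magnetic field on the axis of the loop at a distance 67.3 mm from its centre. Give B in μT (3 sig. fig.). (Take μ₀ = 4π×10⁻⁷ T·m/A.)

B ≈ 3.80 μT

On the axis of a circular loop, B = μ₀IR² / [2(R²+z²)^(3/2)].
R² + z² = (0.0541)² + (0.0673)² = 0.007456 m², and (R²+z²)^(3/2) = 6.44×10⁻⁴ m³.
B = (4π×10⁻⁷ × 1.33 × 0.002927) / (2 × 6.44×10⁻⁴) = 3.80×10⁻⁶ T.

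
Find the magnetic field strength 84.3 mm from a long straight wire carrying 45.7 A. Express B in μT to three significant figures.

B ≈ 108 μT

For an infinitely long straight wire, B = μ₀I/(2πd).
B = (4π×10⁻⁷ × 45.7) / (2π × 0.0843) = 1.08×10⁻⁴ T.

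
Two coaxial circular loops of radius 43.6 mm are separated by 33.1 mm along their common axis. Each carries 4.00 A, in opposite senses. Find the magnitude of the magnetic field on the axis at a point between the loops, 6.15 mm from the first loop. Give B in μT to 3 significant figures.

Each loop contributes B = μ₀IR²/[2(R²+z²)^(3/2)] on the axis, with z measured from that loop.
Loop 1 (z = 0.00615 m): B₁ = 5.60×10⁻⁵ T. Loop 2 (z = 0.02695 m): B₂ = 3.55×10⁻⁵ T.
The fields oppose: B = |B₁ − B₂| = 2.05×10⁻⁵ T.

B ≈ 20.5 μT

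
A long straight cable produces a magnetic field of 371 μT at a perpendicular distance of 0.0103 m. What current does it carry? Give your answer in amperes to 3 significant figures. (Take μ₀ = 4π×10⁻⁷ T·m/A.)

I ≈ 19.1 A

For a long straight wire B = μ₀I/(2πd), so I = 2πdB/μ₀.
I = 2π × 0.0103 × 3.71×10⁻⁴ / (4π×10⁻⁷) = 19.1 A.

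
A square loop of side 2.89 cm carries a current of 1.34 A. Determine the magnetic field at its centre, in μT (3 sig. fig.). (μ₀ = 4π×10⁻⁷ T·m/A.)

B ≈ 52.5 μT

Each side is a finite straight segment at perpendicular distance d = a/(2 tan(π/4)) = 0.01445 m from the centre, with end-angles ±π/4.
One side contributes B₁ = (μ₀I/4πd)·2 sin(π/4) = 1.31×10⁻⁵ T.
All 4 sides add in the same direction: B = 4 × 1.31×10⁻⁵ = 5.25×10⁻⁵ T.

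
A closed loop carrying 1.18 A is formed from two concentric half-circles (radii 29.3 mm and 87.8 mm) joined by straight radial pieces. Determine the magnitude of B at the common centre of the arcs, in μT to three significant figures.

The radial connectors point toward the centre, so dl × r̂ = 0 and they contribute nothing.
Each semicircle gives μ₀I/(4R): inner arc 1.27×10⁻⁵ T, outer arc 4.22×10⁻⁶ T.
The two arcs carry current in opposite angular senses, so their fields oppose: B = |1.27×10⁻⁵ − 4.22×10⁻⁶| = 8.43×10⁻⁶ T.

B ≈ 8.43 μT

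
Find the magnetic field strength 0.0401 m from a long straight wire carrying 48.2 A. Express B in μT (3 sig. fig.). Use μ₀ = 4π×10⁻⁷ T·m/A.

B ≈ 240 μT

For an infinitely long straight wire, B = μ₀I/(2πd).
B = (4π×10⁻⁷ × 48.2) / (2π × 0.0401) = 2.40×10⁻⁴ T.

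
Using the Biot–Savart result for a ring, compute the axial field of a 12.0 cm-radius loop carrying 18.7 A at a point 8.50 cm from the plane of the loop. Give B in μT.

B ≈ 53.2 μT

On the axis of a circular loop, B = μ₀IR² / [2(R²+z²)^(3/2)].
R² + z² = (0.12)² + (0.085)² = 0.02163 m², and (R²+z²)^(3/2) = 3.18×10⁻³ m³.
B = (4π×10⁻⁷ × 18.7 × 0.0144) / (2 × 3.18×10⁻³) = 5.32×10⁻⁵ T.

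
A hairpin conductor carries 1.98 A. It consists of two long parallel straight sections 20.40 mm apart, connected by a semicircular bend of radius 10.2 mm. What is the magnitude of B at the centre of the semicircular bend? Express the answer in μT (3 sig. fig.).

The semicircular arc contributes B_arc = μ₀I·π/(4πR) = μ₀I/(4R) = 6.10×10⁻⁵ T.
Each semi-infinite lead is at perpendicular distance R = 0.0102 m from the centre, with the perpendicular foot at its near end, so it contributes μ₀I/(4πR); both point the same way, together 3.88×10⁻⁵ T.
Arc and leads all point the same direction: B = 6.10×10⁻⁵ + 3.88×10⁻⁵ = 9.98×10⁻⁵ T.

B ≈ 99.8 μT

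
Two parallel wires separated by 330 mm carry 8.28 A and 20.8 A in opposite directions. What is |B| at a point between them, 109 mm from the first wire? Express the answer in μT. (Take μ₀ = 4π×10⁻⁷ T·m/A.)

Each long wire gives B = μ₀I/(2πd). Distances are d₁ = 0.109 m and d₂ = 0.221 m.
B₁ = 1.52×10⁻⁵ T, B₂ = 1.88×10⁻⁵ T.
Between antiparallel currents both contributions point the same way, so they add. B = B₁ + B₂ = 1.52×10⁻⁵ + 1.88×10⁻⁵ = 3.40×10⁻⁵ T.

B ≈ 34.0 μT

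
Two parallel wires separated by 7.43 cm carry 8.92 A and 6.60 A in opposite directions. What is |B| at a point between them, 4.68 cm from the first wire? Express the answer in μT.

Each long wire gives B = μ₀I/(2πd). Distances are d₁ = 0.0468 m and d₂ = 0.0275 m.
B₁ = 3.81×10⁻⁵ T, B₂ = 4.80×10⁻⁵ T.
Between antiparallel currents both contributions point the same way, so they add. B = B₁ + B₂ = 3.81×10⁻⁵ + 4.80×10⁻⁵ = 8.61×10⁻⁵ T.

B ≈ 86.1 μT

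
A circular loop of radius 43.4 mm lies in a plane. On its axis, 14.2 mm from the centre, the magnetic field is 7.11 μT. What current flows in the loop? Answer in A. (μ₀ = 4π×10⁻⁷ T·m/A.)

On the axis of a loop, B = μ₀IR²/[2(R²+z²)^(3/2)], so I = 2B(R²+z²)^(3/2)/(μ₀R²).
R² + z² = 0.001884 + 0.0002016 = 0.002085 m²; raised to 3/2 gives 9.52×10⁻⁵ m³.
I = 2 × 7.11×10⁻⁶ × 9.52×10⁻⁵ / (1.26×10⁻⁶ × 0.001884) = 0.572 A.

I ≈ 0.572 A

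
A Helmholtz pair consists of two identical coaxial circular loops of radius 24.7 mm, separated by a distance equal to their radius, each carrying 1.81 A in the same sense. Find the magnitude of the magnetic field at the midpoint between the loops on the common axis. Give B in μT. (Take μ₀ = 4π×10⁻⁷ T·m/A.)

B ≈ 65.9 μT

Each loop contributes B = μ₀IR²/[2(R²+z²)^(3/2)] on the axis, with z measured from that loop.
Loop 1 (z = 0.01235 m): B₁ = 3.29×10⁻⁵ T. Loop 2 (z = 0.01235 m): B₂ = 3.29×10⁻⁵ T.
The fields add: B = B₁ + B₂ = 6.59×10⁻⁵ T.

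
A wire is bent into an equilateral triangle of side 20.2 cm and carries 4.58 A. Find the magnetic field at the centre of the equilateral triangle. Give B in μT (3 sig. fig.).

B ≈ 40.8 μT

Each side is a finite straight segment at perpendicular distance d = a/(2 tan(π/3)) = 0.05831 m from the centre, with end-angles ±π/3.
One side contributes B₁ = (μ₀I/4πd)·2 sin(π/3) = 1.36×10⁻⁵ T.
All 3 sides add in the same direction: B = 3 × 1.36×10⁻⁵ = 4.08×10⁻⁵ T.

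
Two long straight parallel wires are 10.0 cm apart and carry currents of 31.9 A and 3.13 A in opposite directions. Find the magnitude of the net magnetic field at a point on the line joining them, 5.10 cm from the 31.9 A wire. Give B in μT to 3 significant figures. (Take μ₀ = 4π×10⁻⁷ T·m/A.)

B ≈ 138 μT

Each long wire gives B = μ₀I/(2πd). Distances are d₁ = 0.051 m and d₂ = 0.049 m.
B₁ = 1.25×10⁻⁴ T, B₂ = 1.28×10⁻⁵ T.
Between antiparallel currents both contributions point the same way, so they add. B = B₁ + B₂ = 1.25×10⁻⁴ + 1.28×10⁻⁵ = 1.38×10⁻⁴ T.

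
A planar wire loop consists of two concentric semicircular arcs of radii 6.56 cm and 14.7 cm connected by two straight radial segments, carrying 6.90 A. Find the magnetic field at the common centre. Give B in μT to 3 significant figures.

B ≈ 18.3 μT

The radial connectors point toward the centre, so dl × r̂ = 0 and they contribute nothing.
Each semicircle gives μ₀I/(4R): inner arc 3.30×10⁻⁵ T, outer arc 1.47×10⁻⁵ T.
The two arcs carry current in opposite angular senses, so their fields oppose: B = |3.30×10⁻⁵ − 1.47×10⁻⁵| = 1.83×10⁻⁵ T.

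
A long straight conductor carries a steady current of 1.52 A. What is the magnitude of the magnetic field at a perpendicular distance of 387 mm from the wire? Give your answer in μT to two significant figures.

For an infinitely long straight wire, B = μ₀I/(2πd).
B = (4π×10⁻⁷ × 1.52) / (2π × 0.387) = 7.86×10⁻⁷ T.

B ≈ 0.79 μT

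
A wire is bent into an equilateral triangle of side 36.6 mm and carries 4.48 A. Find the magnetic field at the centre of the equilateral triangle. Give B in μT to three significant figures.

B ≈ 220 μT

Each side is a finite straight segment at perpendicular distance d = a/(2 tan(π/3)) = 0.01057 m from the centre, with end-angles ±π/3.
One side contributes B₁ = (μ₀I/4πd)·2 sin(π/3) = 7.34×10⁻⁵ T.
All 3 sides add in the same direction: B = 3 × 7.34×10⁻⁵ = 2.20×10⁻⁴ T.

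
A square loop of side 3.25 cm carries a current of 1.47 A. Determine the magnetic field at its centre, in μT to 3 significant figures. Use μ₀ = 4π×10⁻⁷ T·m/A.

Each side is a finite straight segment at perpendicular distance d = a/(2 tan(π/4)) = 0.01625 m from the centre, with end-angles ±π/4.
One side contributes B₁ = (μ₀I/4πd)·2 sin(π/4) = 1.28×10⁻⁵ T.
All 4 sides add in the same direction: B = 4 × 1.28×10⁻⁵ = 5.12×10⁻⁵ T.

B ≈ 51.2 μT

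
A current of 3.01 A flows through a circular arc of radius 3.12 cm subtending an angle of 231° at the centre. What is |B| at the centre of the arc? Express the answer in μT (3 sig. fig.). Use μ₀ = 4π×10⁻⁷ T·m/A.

B ≈ 38.9 μT

The Biot–Savart field of a circular arc at its centre is B = μ₀Iφ/(4πR), with φ = 4.032 rad.
B = (4π×10⁻⁷ × 3.01 × 4.032) / (4π × 0.0312) = 3.89×10⁻⁵ T.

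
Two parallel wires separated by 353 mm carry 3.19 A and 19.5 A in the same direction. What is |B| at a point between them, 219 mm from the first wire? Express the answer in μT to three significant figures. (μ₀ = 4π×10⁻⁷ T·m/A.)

Each long wire gives B = μ₀I/(2πd). Distances are d₁ = 0.219 m and d₂ = 0.134 m.
B₁ = 2.91×10⁻⁶ T, B₂ = 2.91×10⁻⁵ T.
Between parallel currents the two contributions point in opposite directions, so they subtract. B = |B₁ − B₂| = |2.91×10⁻⁶ − 2.91×10⁻⁵| = 2.62×10⁻⁵ T.

B ≈ 26.2 μT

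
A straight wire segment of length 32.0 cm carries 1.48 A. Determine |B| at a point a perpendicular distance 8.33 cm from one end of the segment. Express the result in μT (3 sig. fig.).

B ≈ 1.72 μT

For a finite straight segment, B = (μ₀I/4πd)(sinθ₁ + sinθ₂), where θ₁, θ₂ are the angles from the perpendicular to each end.
The perpendicular foot is at one end, so the two end-offsets along the wire are 0 and L = 0.32 m.
sinθ₁ = 0/√(0²+0.0833²) = 0.0000; sinθ₂ = 0.32/√(0.32²+0.0833²) = 0.9677.
B = (4π×10⁻⁷ × 1.48) / (4π × 0.0833) × (0.0000 + 0.9677) = 1.72×10⁻⁶ T.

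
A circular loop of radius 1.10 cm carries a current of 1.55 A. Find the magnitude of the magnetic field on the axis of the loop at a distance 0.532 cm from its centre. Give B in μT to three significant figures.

B ≈ 64.6 μT

On the axis of a circular loop, B = μ₀IR² / [2(R²+z²)^(3/2)].
R² + z² = (0.011)² + (0.00532)² = 0.0001493 m², and (R²+z²)^(3/2) = 1.82×10⁻⁶ m³.
B = (4π×10⁻⁷ × 1.55 × 0.000121) / (2 × 1.82×10⁻⁶) = 6.46×10⁻⁵ T.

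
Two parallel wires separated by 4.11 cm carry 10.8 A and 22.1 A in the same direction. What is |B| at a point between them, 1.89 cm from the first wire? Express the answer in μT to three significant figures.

B ≈ 84.8 μT

Each long wire gives B = μ₀I/(2πd). Distances are d₁ = 0.0189 m and d₂ = 0.0222 m.
B₁ = 1.14×10⁻⁴ T, B₂ = 1.99×10⁻⁴ T.
Between parallel currents the two contributions point in opposite directions, so they subtract. B = |B₁ − B₂| = |1.14×10⁻⁴ − 1.99×10⁻⁴| = 8.48×10⁻⁵ T.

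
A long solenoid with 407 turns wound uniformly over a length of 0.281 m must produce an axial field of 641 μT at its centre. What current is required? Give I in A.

Inside a long solenoid B = μ₀nI with n = 1448 m⁻¹, so I = B/(μ₀n).
I = 6.41×10⁻⁴ / (4π×10⁻⁷ × 1448) = 0.352 A.

I ≈ 0.352 A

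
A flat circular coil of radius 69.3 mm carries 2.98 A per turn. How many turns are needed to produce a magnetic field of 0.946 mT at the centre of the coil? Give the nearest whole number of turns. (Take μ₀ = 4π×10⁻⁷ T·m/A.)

N = 35

For an N-turn coil, B = Nμ₀I/(2R). A single turn gives B₁ = 2.70×10⁻⁵ T with R = 0.0693 m.
N = B/B₁ = 9.46×10⁻⁴ / 2.70×10⁻⁵ = 35.01.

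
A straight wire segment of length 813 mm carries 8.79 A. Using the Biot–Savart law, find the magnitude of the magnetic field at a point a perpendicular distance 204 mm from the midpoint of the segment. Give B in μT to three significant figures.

For a finite straight segment, B = (μ₀I/4πd)(sinθ₁ + sinθ₂), where θ₁, θ₂ are the angles from the perpendicular to each end.
The perpendicular from the point meets the wire at its midpoint, so each end is L/2 = 0.4065 m away along the wire.
sinθ₁ = 0.4065/√(0.4065²+0.204²) = 0.8938; sinθ₂ = 0.4065/√(0.4065²+0.204²) = 0.8938.
B = (4π×10⁻⁷ × 8.79) / (4π × 0.204) × (0.8938 + 0.8938) = 7.70×10⁻⁶ T.

B ≈ 7.70 μT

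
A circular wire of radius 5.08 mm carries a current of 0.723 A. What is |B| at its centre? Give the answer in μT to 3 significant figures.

B ≈ 89.4 μT

At the centre of a circular loop the Biot–Savart law gives B = μ₀I/(2R).
B = (4π×10⁻⁷ × 0.723) / (2 × 0.00508) = 8.94×10⁻⁵ T.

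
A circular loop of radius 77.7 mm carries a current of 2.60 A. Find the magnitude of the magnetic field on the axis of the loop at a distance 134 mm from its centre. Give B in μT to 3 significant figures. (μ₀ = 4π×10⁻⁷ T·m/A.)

B ≈ 2.65 μT

On the axis of a circular loop, B = μ₀IR² / [2(R²+z²)^(3/2)].
R² + z² = (0.0777)² + (0.134)² = 0.02399 m², and (R²+z²)^(3/2) = 3.72×10⁻³ m³.
B = (4π×10⁻⁷ × 2.60 × 0.006037) / (2 × 3.72×10⁻³) = 2.65×10⁻⁶ T.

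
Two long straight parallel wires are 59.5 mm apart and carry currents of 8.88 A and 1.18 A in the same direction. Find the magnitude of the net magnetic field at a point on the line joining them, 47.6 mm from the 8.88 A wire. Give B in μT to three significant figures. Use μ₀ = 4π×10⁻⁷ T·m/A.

Each long wire gives B = μ₀I/(2πd). Distances are d₁ = 0.0476 m and d₂ = 0.0119 m.
B₁ = 3.73×10⁻⁵ T, B₂ = 1.98×10⁻⁵ T.
Between parallel currents the two contributions point in opposite directions, so they subtract. B = |B₁ − B₂| = |3.73×10⁻⁵ − 1.98×10⁻⁵| = 1.75×10⁻⁵ T.

B ≈ 17.5 μT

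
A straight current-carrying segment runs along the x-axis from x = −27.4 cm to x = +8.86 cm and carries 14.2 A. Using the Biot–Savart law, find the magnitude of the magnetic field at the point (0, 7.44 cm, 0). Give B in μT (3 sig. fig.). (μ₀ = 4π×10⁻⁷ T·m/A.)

B ≈ 33.0 μT

For a finite straight segment, B = (μ₀I/4πd)(sinθ₁ + sinθ₂), where θ₁, θ₂ are the angles from the perpendicular to each end.
The perpendicular distance is d = 0.0744 m; the end-offsets along the wire are a = 0.274 m and b = 0.0886 m.
sinθ₁ = 0.274/√(0.274²+0.0744²) = 0.9651; sinθ₂ = 0.0886/√(0.0886²+0.0744²) = 0.7658.
B = (4π×10⁻⁷ × 14.2) / (4π × 0.0744) × (0.9651 + 0.7658) = 3.30×10⁻⁵ T.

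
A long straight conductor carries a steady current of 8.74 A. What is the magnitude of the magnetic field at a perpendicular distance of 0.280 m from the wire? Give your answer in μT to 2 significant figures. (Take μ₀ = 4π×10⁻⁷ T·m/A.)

B ≈ 6.2 μT

For an infinitely long straight wire, B = μ₀I/(2πd).
B = (4π×10⁻⁷ × 8.74) / (2π × 0.28) = 6.24×10⁻⁶ T.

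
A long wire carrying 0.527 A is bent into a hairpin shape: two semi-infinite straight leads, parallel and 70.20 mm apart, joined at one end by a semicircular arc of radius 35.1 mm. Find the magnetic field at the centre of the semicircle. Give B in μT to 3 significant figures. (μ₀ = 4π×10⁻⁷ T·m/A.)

B ≈ 7.72 μT

The semicircular arc contributes B_arc = μ₀I·π/(4πR) = μ₀I/(4R) = 4.72×10⁻⁶ T.
Each semi-infinite lead is at perpendicular distance R = 0.0351 m from the centre, with the perpendicular foot at its near end, so it contributes μ₀I/(4πR); both point the same way, together 3.00×10⁻⁶ T.
Arc and leads all point the same direction: B = 4.72×10⁻⁶ + 3.00×10⁻⁶ = 7.72×10⁻⁶ T.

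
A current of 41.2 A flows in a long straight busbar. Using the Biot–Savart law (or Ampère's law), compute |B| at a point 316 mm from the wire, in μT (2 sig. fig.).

For an infinitely long straight wire, B = μ₀I/(2πd).
B = (4π×10⁻⁷ × 41.2) / (2π × 0.316) = 2.61×10⁻⁵ T.

B ≈ 26 μT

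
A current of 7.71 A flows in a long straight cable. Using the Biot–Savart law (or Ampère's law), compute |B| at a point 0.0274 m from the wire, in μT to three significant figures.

For an infinitely long straight wire, B = μ₀I/(2πd).
B = (4π×10⁻⁷ × 7.71) / (2π × 0.0274) = 5.63×10⁻⁵ T.

B ≈ 56.3 μT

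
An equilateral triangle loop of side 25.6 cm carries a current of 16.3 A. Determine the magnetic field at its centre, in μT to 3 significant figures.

B ≈ 115 μT

Each side is a finite straight segment at perpendicular distance d = a/(2 tan(π/3)) = 0.0739 m from the centre, with end-angles ±π/3.
One side contributes B₁ = (μ₀I/4πd)·2 sin(π/3) = 3.82×10⁻⁵ T.
All 3 sides add in the same direction: B = 3 × 3.82×10⁻⁵ = 1.15×10⁻⁴ T.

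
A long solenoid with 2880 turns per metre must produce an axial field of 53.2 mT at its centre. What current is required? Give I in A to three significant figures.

Inside a long solenoid B = μ₀nI with n = 2880 m⁻¹, so I = B/(μ₀n).
I = 5.32×10⁻² / (4π×10⁻⁷ × 2880) = 14.7 A.

I ≈ 14.7 A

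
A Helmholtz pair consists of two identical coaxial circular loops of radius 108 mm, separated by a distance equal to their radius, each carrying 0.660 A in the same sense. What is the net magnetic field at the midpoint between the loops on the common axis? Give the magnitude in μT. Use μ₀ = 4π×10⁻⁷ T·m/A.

Each loop contributes B = μ₀IR²/[2(R²+z²)^(3/2)] on the axis, with z measured from that loop.
Loop 1 (z = 0.054 m): B₁ = 2.75×10⁻⁶ T. Loop 2 (z = 0.054 m): B₂ = 2.75×10⁻⁶ T.
The fields add: B = B₁ + B₂ = 5.49×10⁻⁶ T.

B ≈ 5.49 μT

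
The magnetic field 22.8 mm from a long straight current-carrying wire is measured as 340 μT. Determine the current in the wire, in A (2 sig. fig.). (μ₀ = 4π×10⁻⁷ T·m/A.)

For a long straight wire B = μ₀I/(2πd), so I = 2πdB/μ₀.
I = 2π × 0.0228 × 3.40×10⁻⁴ / (4π×10⁻⁷) = 38.8 A.

I ≈ 39 A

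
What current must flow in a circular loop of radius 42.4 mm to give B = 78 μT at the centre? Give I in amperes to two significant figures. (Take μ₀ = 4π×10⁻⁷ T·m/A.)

At the centre of a circular loop B = μ₀I/(2R), so I = 2RB/μ₀.
With R = 0.0424 m, I = 2 × 0.0424 × 7.80×10⁻⁵ / (4π×10⁻⁷) = 5.26 A.

I ≈ 5.3 A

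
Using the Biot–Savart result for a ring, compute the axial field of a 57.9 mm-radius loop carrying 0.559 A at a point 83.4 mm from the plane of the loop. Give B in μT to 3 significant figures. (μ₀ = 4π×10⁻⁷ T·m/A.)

On the axis of a circular loop, B = μ₀IR² / [2(R²+z²)^(3/2)].
R² + z² = (0.0579)² + (0.0834)² = 0.01031 m², and (R²+z²)^(3/2) = 1.05×10⁻³ m³.
B = (4π×10⁻⁷ × 0.559 × 0.003352) / (2 × 1.05×10⁻³) = 1.13×10⁻⁶ T.

B ≈ 1.13 μT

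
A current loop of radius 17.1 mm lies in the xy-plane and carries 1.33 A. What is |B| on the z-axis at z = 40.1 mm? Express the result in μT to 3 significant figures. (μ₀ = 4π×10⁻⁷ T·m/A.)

On the axis of a circular loop, B = μ₀IR² / [2(R²+z²)^(3/2)].
R² + z² = (0.0171)² + (0.0401)² = 0.0019 m², and (R²+z²)^(3/2) = 8.28×10⁻⁵ m³.
B = (4π×10⁻⁷ × 1.33 × 0.0002924) / (2 × 8.28×10⁻⁵) = 2.95×10⁻⁶ T.

B ≈ 2.95 μT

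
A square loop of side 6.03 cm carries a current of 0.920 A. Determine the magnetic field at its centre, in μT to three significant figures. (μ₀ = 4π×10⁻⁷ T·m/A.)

B ≈ 17.3 μT

Each side is a finite straight segment at perpendicular distance d = a/(2 tan(π/4)) = 0.03015 m from the centre, with end-angles ±π/4.
One side contributes B₁ = (μ₀I/4πd)·2 sin(π/4) = 4.32×10⁻⁶ T.
All 4 sides add in the same direction: B = 4 × 4.32×10⁻⁶ = 1.73×10⁻⁵ T.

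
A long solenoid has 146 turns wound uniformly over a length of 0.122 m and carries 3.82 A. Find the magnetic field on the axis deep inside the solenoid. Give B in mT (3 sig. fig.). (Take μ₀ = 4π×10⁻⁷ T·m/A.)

Inside a long solenoid, B = μ₀nI with n = 1197 turns/m.
B = 4π×10⁻⁷ × 1197 × 3.82 = 5.74×10⁻³ T.

B ≈ 5.74 mT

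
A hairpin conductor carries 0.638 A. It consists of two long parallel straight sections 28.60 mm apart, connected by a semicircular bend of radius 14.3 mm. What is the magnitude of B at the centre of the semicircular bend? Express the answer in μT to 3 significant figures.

The semicircular arc contributes B_arc = μ₀I·π/(4πR) = μ₀I/(4R) = 1.40×10⁻⁵ T.
Each semi-infinite lead is at perpendicular distance R = 0.0143 m from the centre, with the perpendicular foot at its near end, so it contributes μ₀I/(4πR); both point the same way, together 8.92×10⁻⁶ T.
Arc and leads all point the same direction: B = 1.40×10⁻⁵ + 8.92×10⁻⁶ = 2.29×10⁻⁵ T.

B ≈ 22.9 μT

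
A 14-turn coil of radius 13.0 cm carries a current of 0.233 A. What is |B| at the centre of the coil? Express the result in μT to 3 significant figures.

B ≈ 15.8 μT

For an N-turn flat coil, B = Nμ₀I/(2R) with R = 0.13 m.
B = 14 × 1.13×10⁻⁶ T = 1.58×10⁻⁵ T.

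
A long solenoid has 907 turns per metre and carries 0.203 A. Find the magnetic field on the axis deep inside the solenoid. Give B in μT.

B ≈ 231 μT

Inside a long solenoid, B = μ₀nI with n = 907 turns/m.
B = 4π×10⁻⁷ × 907 × 0.203 = 2.31×10⁻⁴ T.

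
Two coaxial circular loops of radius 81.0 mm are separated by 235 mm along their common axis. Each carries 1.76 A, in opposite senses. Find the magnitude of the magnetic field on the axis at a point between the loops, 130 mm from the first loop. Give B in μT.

Each loop contributes B = μ₀IR²/[2(R²+z²)^(3/2)] on the axis, with z measured from that loop.
Loop 1 (z = 0.13 m): B₁ = 2.02×10⁻⁶ T. Loop 2 (z = 0.105 m): B₂ = 3.11×10⁻⁶ T.
The fields oppose: B = |B₁ − B₂| = 1.09×10⁻⁶ T.

B ≈ 1.09 μT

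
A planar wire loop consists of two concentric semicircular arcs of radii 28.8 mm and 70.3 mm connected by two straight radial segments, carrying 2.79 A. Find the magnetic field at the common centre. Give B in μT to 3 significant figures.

B ≈ 18.0 μT

The radial connectors point toward the centre, so dl × r̂ = 0 and they contribute nothing.
Each semicircle gives μ₀I/(4R): inner arc 3.04×10⁻⁵ T, outer arc 1.25×10⁻⁵ T.
The two arcs carry current in opposite angular senses, so their fields oppose: B = |3.04×10⁻⁵ − 1.25×10⁻⁵| = 1.80×10⁻⁵ T.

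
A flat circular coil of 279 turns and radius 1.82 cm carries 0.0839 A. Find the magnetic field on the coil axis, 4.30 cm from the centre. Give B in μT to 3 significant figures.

B ≈ 47.9 μT

For an N-turn flat coil, B = Nμ₀IR²/[2(R²+z²)^(3/2)] with R = 0.0182 m, z = 0.043 m.
B = 279 × 1.72×10⁻⁷ T = 4.79×10⁻⁵ T.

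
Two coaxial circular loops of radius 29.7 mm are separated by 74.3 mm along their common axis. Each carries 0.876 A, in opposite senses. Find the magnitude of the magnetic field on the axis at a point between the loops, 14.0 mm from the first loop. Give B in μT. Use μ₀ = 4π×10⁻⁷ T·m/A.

Each loop contributes B = μ₀IR²/[2(R²+z²)^(3/2)] on the axis, with z measured from that loop.
Loop 1 (z = 0.014 m): B₁ = 1.37×10⁻⁵ T. Loop 2 (z = 0.0603 m): B₂ = 1.60×10⁻⁶ T.
The fields oppose: B = |B₁ − B₂| = 1.21×10⁻⁵ T.

B ≈ 12.1 μT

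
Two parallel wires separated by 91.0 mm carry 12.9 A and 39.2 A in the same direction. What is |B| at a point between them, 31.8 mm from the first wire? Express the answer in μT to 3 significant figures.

Each long wire gives B = μ₀I/(2πd). Distances are d₁ = 0.0318 m and d₂ = 0.0592 m.
B₁ = 8.11×10⁻⁵ T, B₂ = 1.32×10⁻⁴ T.
Between parallel currents the two contributions point in opposite directions, so they subtract. B = |B₁ − B₂| = |8.11×10⁻⁵ − 1.32×10⁻⁴| = 5.13×10⁻⁵ T.

B ≈ 51.3 μT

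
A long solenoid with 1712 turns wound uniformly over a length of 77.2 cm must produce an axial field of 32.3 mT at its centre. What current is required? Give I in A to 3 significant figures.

I ≈ 11.6 A

Inside a long solenoid B = μ₀nI with n = 2218 m⁻¹, so I = B/(μ₀n).
I = 3.23×10⁻² / (4π×10⁻⁷ × 2218) = 11.6 A.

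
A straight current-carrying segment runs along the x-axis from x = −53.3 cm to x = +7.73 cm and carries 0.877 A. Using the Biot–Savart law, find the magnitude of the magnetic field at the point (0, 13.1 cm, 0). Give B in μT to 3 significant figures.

B ≈ 0.990 μT

For a finite straight segment, B = (μ₀I/4πd)(sinθ₁ + sinθ₂), where θ₁, θ₂ are the angles from the perpendicular to each end.
The perpendicular distance is d = 0.131 m; the end-offsets along the wire are a = 0.533 m and b = 0.0773 m.
sinθ₁ = 0.533/√(0.533²+0.131²) = 0.9711; sinθ₂ = 0.0773/√(0.0773²+0.131²) = 0.5082.
B = (4π×10⁻⁷ × 0.877) / (4π × 0.131) × (0.9711 + 0.5082) = 9.90×10⁻⁷ T.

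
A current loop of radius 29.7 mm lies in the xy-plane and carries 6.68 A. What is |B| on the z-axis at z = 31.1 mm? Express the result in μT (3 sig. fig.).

On the axis of a circular loop, B = μ₀IR² / [2(R²+z²)^(3/2)].
R² + z² = (0.0297)² + (0.0311)² = 0.001849 m², and (R²+z²)^(3/2) = 7.95×10⁻⁵ m³.
B = (4π×10⁻⁷ × 6.68 × 0.0008821) / (2 × 7.95×10⁻⁵) = 4.66×10⁻⁵ T.

B ≈ 46.6 μT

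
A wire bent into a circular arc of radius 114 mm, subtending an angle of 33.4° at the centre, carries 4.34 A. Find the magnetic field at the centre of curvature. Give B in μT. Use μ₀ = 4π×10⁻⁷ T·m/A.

B ≈ 2.22 μT

The Biot–Savart field of a circular arc at its centre is B = μ₀Iφ/(4πR), with φ = 0.5829 rad.
B = (4π×10⁻⁷ × 4.34 × 0.5829) / (4π × 0.114) = 2.22×10⁻⁶ T.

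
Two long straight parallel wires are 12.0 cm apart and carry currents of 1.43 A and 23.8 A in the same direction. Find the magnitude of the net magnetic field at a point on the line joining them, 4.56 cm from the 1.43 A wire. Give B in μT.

B ≈ 57.7 μT

Each long wire gives B = μ₀I/(2πd). Distances are d₁ = 0.0456 m and d₂ = 0.0744 m.
B₁ = 6.27×10⁻⁶ T, B₂ = 6.40×10⁻⁵ T.
Between parallel currents the two contributions point in opposite directions, so they subtract. B = |B₁ − B₂| = |6.27×10⁻⁶ − 6.40×10⁻⁵| = 5.77×10⁻⁵ T.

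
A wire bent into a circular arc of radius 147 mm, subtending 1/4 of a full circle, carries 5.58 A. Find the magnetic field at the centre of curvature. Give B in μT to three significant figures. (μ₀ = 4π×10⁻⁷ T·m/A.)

B ≈ 5.96 μT

The Biot–Savart field of a circular arc at its centre is B = μ₀Iφ/(4πR), with φ = 1.571 rad.
B = (4π×10⁻⁷ × 5.58 × 1.571) / (4π × 0.147) = 5.96×10⁻⁶ T.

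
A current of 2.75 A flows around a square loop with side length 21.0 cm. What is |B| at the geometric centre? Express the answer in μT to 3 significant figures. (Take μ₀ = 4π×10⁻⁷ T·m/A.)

Each side is a finite straight segment at perpendicular distance d = a/(2 tan(π/4)) = 0.105 m from the centre, with end-angles ±π/4.
One side contributes B₁ = (μ₀I/4πd)·2 sin(π/4) = 3.70×10⁻⁶ T.
All 4 sides add in the same direction: B = 4 × 3.70×10⁻⁶ = 1.48×10⁻⁵ T.

B ≈ 14.8 μT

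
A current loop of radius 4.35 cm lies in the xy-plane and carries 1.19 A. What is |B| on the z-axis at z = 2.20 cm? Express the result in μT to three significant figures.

B ≈ 12.2 μT

On the axis of a circular loop, B = μ₀IR² / [2(R²+z²)^(3/2)].
R² + z² = (0.0435)² + (0.022)² = 0.002376 m², and (R²+z²)^(3/2) = 1.16×10⁻⁴ m³.
B = (4π×10⁻⁷ × 1.19 × 0.001892) / (2 × 1.16×10⁻⁴) = 1.22×10⁻⁵ T.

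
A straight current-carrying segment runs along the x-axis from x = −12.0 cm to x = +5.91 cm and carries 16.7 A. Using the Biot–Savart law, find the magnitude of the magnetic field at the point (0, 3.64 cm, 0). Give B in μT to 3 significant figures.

For a finite straight segment, B = (μ₀I/4πd)(sinθ₁ + sinθ₂), where θ₁, θ₂ are the angles from the perpendicular to each end.
The perpendicular distance is d = 0.0364 m; the end-offsets along the wire are a = 0.12 m and b = 0.0591 m.
sinθ₁ = 0.12/√(0.12²+0.0364²) = 0.9569; sinθ₂ = 0.0591/√(0.0591²+0.0364²) = 0.8515.
B = (4π×10⁻⁷ × 16.7) / (4π × 0.0364) × (0.9569 + 0.8515) = 8.30×10⁻⁵ T.

B ≈ 83.0 μT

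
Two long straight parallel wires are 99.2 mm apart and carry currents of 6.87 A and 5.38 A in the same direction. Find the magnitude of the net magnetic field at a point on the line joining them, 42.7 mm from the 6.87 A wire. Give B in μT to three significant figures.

Each long wire gives B = μ₀I/(2πd). Distances are d₁ = 0.0427 m and d₂ = 0.0565 m.
B₁ = 3.22×10⁻⁵ T, B₂ = 1.90×10⁻⁵ T.
Between parallel currents the two contributions point in opposite directions, so they subtract. B = |B₁ − B₂| = |3.22×10⁻⁵ − 1.90×10⁻⁵| = 1.31×10⁻⁵ T.

B ≈ 13.1 μT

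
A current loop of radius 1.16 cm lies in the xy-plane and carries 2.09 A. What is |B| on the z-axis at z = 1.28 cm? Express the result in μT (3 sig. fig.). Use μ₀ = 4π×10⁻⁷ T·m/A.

On the axis of a circular loop, B = μ₀IR² / [2(R²+z²)^(3/2)].
R² + z² = (0.0116)² + (0.0128)² = 0.0002984 m², and (R²+z²)^(3/2) = 5.15×10⁻⁶ m³.
B = (4π×10⁻⁷ × 2.09 × 0.0001346) / (2 × 5.15×10⁻⁶) = 3.43×10⁻⁵ T.

B ≈ 34.3 μT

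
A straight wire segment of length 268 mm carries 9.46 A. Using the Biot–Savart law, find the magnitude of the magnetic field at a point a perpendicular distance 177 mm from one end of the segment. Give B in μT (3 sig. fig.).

B ≈ 4.46 μT

For a finite straight segment, B = (μ₀I/4πd)(sinθ₁ + sinθ₂), where θ₁, θ₂ are the angles from the perpendicular to each end.
The perpendicular foot is at one end, so the two end-offsets along the wire are 0 and L = 0.268 m.
sinθ₁ = 0/√(0²+0.177²) = 0.0000; sinθ₂ = 0.268/√(0.268²+0.177²) = 0.8344.
B = (4π×10⁻⁷ × 9.46) / (4π × 0.177) × (0.0000 + 0.8344) = 4.46×10⁻⁶ T.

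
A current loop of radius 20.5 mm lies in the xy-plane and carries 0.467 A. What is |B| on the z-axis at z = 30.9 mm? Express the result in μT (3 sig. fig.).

B ≈ 2.42 μT

On the axis of a circular loop, B = μ₀IR² / [2(R²+z²)^(3/2)].
R² + z² = (0.0205)² + (0.0309)² = 0.001375 m², and (R²+z²)^(3/2) = 5.10×10⁻⁵ m³.
B = (4π×10⁻⁷ × 0.467 × 0.0004203) / (2 × 5.10×10⁻⁵) = 2.42×10⁻⁶ T.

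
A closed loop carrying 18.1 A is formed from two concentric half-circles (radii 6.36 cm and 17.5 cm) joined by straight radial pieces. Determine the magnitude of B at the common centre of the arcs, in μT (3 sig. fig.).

B ≈ 56.9 μT

The radial connectors point toward the centre, so dl × r̂ = 0 and they contribute nothing.
Each semicircle gives μ₀I/(4R): inner arc 8.94×10⁻⁵ T, outer arc 3.25×10⁻⁵ T.
The two arcs carry current in opposite angular senses, so their fields oppose: B = |8.94×10⁻⁵ − 3.25×10⁻⁵| = 5.69×10⁻⁵ T.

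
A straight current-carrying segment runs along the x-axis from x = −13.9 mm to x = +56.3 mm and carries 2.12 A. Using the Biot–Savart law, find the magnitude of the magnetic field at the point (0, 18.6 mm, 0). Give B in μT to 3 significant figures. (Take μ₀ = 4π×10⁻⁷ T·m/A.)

B ≈ 17.6 μT

For a finite straight segment, B = (μ₀I/4πd)(sinθ₁ + sinθ₂), where θ₁, θ₂ are the angles from the perpendicular to each end.
The perpendicular distance is d = 0.0186 m; the end-offsets along the wire are a = 0.0139 m and b = 0.0563 m.
sinθ₁ = 0.0139/√(0.0139²+0.0186²) = 0.5986; sinθ₂ = 0.0563/√(0.0563²+0.0186²) = 0.9495.
B = (4π×10⁻⁷ × 2.12) / (4π × 0.0186) × (0.5986 + 0.9495) = 1.76×10⁻⁵ T.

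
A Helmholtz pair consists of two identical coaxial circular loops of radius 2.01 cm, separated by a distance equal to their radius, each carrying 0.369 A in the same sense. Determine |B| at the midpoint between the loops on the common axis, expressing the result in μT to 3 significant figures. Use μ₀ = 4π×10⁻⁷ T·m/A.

B ≈ 16.5 μT

Each loop contributes B = μ₀IR²/[2(R²+z²)^(3/2)] on the axis, with z measured from that loop.
Loop 1 (z = 0.01005 m): B₁ = 8.25×10⁻⁶ T. Loop 2 (z = 0.01005 m): B₂ = 8.25×10⁻⁶ T.
The fields add: B = B₁ + B₂ = 1.65×10⁻⁵ T.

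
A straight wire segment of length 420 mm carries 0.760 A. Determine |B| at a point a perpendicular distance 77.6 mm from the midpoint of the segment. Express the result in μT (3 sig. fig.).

For a finite straight segment, B = (μ₀I/4πd)(sinθ₁ + sinθ₂), where θ₁, θ₂ are the angles from the perpendicular to each end.
The perpendicular from the point meets the wire at its midpoint, so each end is L/2 = 0.21 m away along the wire.
sinθ₁ = 0.21/√(0.21²+0.0776²) = 0.9380; sinθ₂ = 0.21/√(0.21²+0.0776²) = 0.9380.
B = (4π×10⁻⁷ × 0.760) / (4π × 0.0776) × (0.9380 + 0.9380) = 1.84×10⁻⁶ T.

B ≈ 1.84 μT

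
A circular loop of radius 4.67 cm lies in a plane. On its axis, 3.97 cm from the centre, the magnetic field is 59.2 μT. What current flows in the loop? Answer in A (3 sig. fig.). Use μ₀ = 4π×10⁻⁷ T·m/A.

I ≈ 9.95 A

On the axis of a loop, B = μ₀IR²/[2(R²+z²)^(3/2)], so I = 2B(R²+z²)^(3/2)/(μ₀R²).
R² + z² = 0.002181 + 0.001576 = 0.003757 m²; raised to 3/2 gives 2.30×10⁻⁴ m³.
I = 2 × 5.92×10⁻⁵ × 2.30×10⁻⁴ / (1.26×10⁻⁶ × 0.002181) = 9.95 A.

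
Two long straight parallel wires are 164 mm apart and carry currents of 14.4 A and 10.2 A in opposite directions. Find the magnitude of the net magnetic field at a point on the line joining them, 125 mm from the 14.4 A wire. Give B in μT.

B ≈ 75.3 μT

Each long wire gives B = μ₀I/(2πd). Distances are d₁ = 0.125 m and d₂ = 0.039 m.
B₁ = 2.30×10⁻⁵ T, B₂ = 5.23×10⁻⁵ T.
Between antiparallel currents both contributions point the same way, so they add. B = B₁ + B₂ = 2.30×10⁻⁵ + 5.23×10⁻⁵ = 7.53×10⁻⁵ T.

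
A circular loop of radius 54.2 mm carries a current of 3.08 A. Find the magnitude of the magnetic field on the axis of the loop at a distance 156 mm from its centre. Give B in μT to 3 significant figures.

On the axis of a circular loop, B = μ₀IR² / [2(R²+z²)^(3/2)].
R² + z² = (0.0542)² + (0.156)² = 0.02727 m², and (R²+z²)^(3/2) = 4.50×10⁻³ m³.
B = (4π×10⁻⁷ × 3.08 × 0.002938) / (2 × 4.50×10⁻³) = 1.26×10⁻⁶ T.

B ≈ 1.26 μT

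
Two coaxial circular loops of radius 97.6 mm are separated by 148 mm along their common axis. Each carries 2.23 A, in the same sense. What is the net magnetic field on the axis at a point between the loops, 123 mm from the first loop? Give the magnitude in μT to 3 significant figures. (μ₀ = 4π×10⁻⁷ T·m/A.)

B ≈ 16.5 μT

Each loop contributes B = μ₀IR²/[2(R²+z²)^(3/2)] on the axis, with z measured from that loop.
Loop 1 (z = 0.123 m): B₁ = 3.45×10⁻⁶ T. Loop 2 (z = 0.025 m): B₂ = 1.31×10⁻⁵ T.
The fields add: B = B₁ + B₂ = 1.65×10⁻⁵ T.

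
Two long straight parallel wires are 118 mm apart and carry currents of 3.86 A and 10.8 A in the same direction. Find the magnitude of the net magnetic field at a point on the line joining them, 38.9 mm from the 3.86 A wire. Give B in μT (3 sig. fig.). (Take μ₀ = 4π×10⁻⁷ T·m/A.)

B ≈ 7.46 μT

Each long wire gives B = μ₀I/(2πd). Distances are d₁ = 0.0389 m and d₂ = 0.0791 m.
B₁ = 1.98×10⁻⁵ T, B₂ = 2.73×10⁻⁵ T.
Between parallel currents the two contributions point in opposite directions, so they subtract. B = |B₁ − B₂| = |1.98×10⁻⁵ − 2.73×10⁻⁵| = 7.46×10⁻⁶ T.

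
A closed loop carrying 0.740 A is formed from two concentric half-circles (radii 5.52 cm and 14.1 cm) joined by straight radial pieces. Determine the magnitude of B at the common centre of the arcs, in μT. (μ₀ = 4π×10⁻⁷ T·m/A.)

The radial connectors point toward the centre, so dl × r̂ = 0 and they contribute nothing.
Each semicircle gives μ₀I/(4R): inner arc 4.21×10⁻⁶ T, outer arc 1.65×10⁻⁶ T.
The two arcs carry current in opposite angular senses, so their fields oppose: B = |4.21×10⁻⁶ − 1.65×10⁻⁶| = 2.56×10⁻⁶ T.

B ≈ 2.56 μT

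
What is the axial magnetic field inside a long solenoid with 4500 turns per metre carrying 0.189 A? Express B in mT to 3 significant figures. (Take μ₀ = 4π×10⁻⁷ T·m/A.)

B ≈ 1.07 mT

Inside a long solenoid, B = μ₀nI with n = 4500 turns/m.
B = 4π×10⁻⁷ × 4500 × 0.189 = 1.07×10⁻³ T.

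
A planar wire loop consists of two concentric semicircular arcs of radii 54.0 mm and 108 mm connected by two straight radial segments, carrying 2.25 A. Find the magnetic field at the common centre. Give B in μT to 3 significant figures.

The radial connectors point toward the centre, so dl × r̂ = 0 and they contribute nothing.
Each semicircle gives μ₀I/(4R): inner arc 1.31×10⁻⁵ T, outer arc 6.54×10⁻⁶ T.
The two arcs carry current in opposite angular senses, so their fields oppose: B = |1.31×10⁻⁵ − 6.54×10⁻⁶| = 6.54×10⁻⁶ T.

B ≈ 6.54 μT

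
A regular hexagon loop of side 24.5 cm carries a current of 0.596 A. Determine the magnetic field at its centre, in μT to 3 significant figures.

Each side is a finite straight segment at perpendicular distance d = a/(2 tan(π/6)) = 0.2122 m from the centre, with end-angles ±π/6.
One side contributes B₁ = (μ₀I/4πd)·2 sin(π/6) = 2.81×10⁻⁷ T.
All 6 sides add in the same direction: B = 6 × 2.81×10⁻⁷ = 1.69×10⁻⁶ T.

B ≈ 1.69 μT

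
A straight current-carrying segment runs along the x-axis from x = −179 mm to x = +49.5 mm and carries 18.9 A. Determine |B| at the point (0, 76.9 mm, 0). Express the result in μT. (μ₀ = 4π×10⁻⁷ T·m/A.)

B ≈ 35.9 μT

For a finite straight segment, B = (μ₀I/4πd)(sinθ₁ + sinθ₂), where θ₁, θ₂ are the angles from the perpendicular to each end.
The perpendicular distance is d = 0.0769 m; the end-offsets along the wire are a = 0.179 m and b = 0.0495 m.
sinθ₁ = 0.179/√(0.179²+0.0769²) = 0.9188; sinθ₂ = 0.0495/√(0.0495²+0.0769²) = 0.5413.
B = (4π×10⁻⁷ × 18.9) / (4π × 0.0769) × (0.9188 + 0.5413) = 3.59×10⁻⁵ T.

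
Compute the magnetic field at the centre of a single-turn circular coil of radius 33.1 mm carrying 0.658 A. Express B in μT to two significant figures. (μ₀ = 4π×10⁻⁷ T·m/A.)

B ≈ 12 μT

At the centre of a circular loop the Biot–Savart law gives B = μ₀I/(2R).
B = (4π×10⁻⁷ × 0.658) / (2 × 0.0331) = 1.25×10⁻⁵ T.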